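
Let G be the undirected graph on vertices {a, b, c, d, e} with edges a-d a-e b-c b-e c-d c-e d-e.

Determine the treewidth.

2

A width-2 tree decomposition is:
Bags: B1 = {b, c, e}  B2 = {c, d, e}  B3 = {a, d, e}
Tree: B1–B2, B2–B3
The largest bag has 3 vertices, giving width 2; this decomposition certifies tw(G) ≤ 2. For the lower bound, the 3 vertices {c, d, e} are pairwise adjacent, and any tree decomposition puts a clique entirely inside one bag — forcing width ≥ 2. The upper and lower bounds meet at 2, so that is the treewidth.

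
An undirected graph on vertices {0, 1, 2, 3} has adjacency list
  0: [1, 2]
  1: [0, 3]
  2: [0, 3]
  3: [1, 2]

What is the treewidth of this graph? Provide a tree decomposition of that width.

Treewidth 2.
Bags: B1 = {0, 1, 2}  B2 = {1, 2, 3}
Tree: B1–B2

Each bag holds 3 vertices, so the decomposition has width 2, which upper-bounds the treewidth. The edges 2–0–1–3–2 form a cycle, so G is not a tree and its treewidth is at least 2. Therefore the treewidth is 2.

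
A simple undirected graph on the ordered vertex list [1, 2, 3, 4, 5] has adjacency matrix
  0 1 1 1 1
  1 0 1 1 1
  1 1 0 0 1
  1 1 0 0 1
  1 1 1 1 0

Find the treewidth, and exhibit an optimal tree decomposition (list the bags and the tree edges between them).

Treewidth 3.
Bags: B1 = {1, 2, 3, 5}  B2 = {1, 2, 4, 5}
Tree: B1–B2

The largest bag has 4 vertices, giving width 3; this decomposition certifies tw(G) ≤ 3. On the other hand G contains the 4-clique {1, 2, 3, 5}. A clique must lie in a single bag of any decomposition, so no decomposition can have width below 3. The upper and lower bounds meet at 3, so that is the treewidth.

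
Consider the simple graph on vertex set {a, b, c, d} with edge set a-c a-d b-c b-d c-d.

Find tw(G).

2

A width-2 tree decomposition is:
Bags: B1 = {b, c, d}  B2 = {a, c, d}
Tree: B1–B2
Every bag has size at most 3, so the width is 3 − 1 = 2 and tw(G) ≤ 2. For the lower bound, the 3 vertices {a, c, d} are pairwise adjacent, and any tree decomposition puts a clique entirely inside one bag — forcing width ≥ 2. Hence tw(G) = 2 exactly.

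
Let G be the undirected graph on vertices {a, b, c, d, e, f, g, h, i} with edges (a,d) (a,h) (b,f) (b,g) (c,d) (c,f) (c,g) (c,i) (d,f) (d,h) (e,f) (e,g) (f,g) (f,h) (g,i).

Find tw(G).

A width-2 tree decomposition is:
Bags: B1 = {c, d, f}  B2 = {c, f, g}  B3 = {d, f, h}  B4 = {b, f, g}  B5 = {e, f, g}  B6 = {a, d, h}  B7 = {c, g, i}
Tree: B1–B2, B1–B3, B2–B4, B2–B5, B3–B6, B2–B7
Each bag holds 3 vertices, so the decomposition has width 2, which upper-bounds the treewidth. On the other hand G contains the 3-clique {a, d, h}. A clique must lie in a single bag of any decomposition, so no decomposition can have width below 2. Hence tw(G) = 2 exactly.

2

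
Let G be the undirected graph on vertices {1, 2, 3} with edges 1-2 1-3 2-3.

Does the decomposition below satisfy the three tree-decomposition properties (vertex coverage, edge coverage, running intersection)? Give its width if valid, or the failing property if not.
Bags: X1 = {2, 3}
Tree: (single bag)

A tree decomposition must satisfy three properties: every vertex lies in some bag; for every edge, both endpoints lie together in some bag; and for every vertex, the bags containing it form a connected subtree. Here vertex 1 appears in no bag, so the decomposition is invalid.

No — vertex 1 appears in no bag.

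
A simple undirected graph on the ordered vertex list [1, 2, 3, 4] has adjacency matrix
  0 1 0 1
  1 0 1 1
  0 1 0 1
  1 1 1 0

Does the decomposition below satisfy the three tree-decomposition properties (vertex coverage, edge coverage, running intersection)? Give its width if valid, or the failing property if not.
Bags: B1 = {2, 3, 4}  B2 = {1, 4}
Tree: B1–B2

No — edge (2,1) lies in no bag.

A tree decomposition must satisfy three properties: every vertex lies in some bag; for every edge, both endpoints lie together in some bag; and for every vertex, the bags containing it form a connected subtree. Here edge (2,1) lies in no bag, so the decomposition is invalid.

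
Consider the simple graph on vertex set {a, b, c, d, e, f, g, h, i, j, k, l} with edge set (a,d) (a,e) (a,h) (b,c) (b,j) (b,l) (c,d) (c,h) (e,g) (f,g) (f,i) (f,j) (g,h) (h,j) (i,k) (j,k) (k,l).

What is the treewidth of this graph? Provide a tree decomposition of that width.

Every bag has size at most 4, so the width is 4 − 1 = 3 and tw(G) ≤ 3. For the lower bound: the 4 vertex sets {i,k,l}, {b}, {j}, {c,f,g,h} are disjoint, each induces a connected subgraph, and every pair is joined by at least one edge of G. Contracting each set to a single vertex therefore yields K_{4} as a minor, and since treewidth is minor-monotone, tw(G) ≥ tw(K_{4}) = 3. Combining the bounds, tw(G) = 3.

Treewidth 3.
One such decomposition:
Bags: B1 = {b, i, k, l}  B2 = {b, i, j, k}  B3 = {b, f, i, j}  B4 = {b, c, f, j}  B5 = {c, f, h, j}  B6 = {c, f, g, h}  B7 = {c, d, g, h}  B8 = {a, d, g, h}  B9 = {a, d, e, g}
Tree: B1–B2, B2–B3, B3–B4, B4–B5, B5–B6, B6–B7, B7–B8, B8–B9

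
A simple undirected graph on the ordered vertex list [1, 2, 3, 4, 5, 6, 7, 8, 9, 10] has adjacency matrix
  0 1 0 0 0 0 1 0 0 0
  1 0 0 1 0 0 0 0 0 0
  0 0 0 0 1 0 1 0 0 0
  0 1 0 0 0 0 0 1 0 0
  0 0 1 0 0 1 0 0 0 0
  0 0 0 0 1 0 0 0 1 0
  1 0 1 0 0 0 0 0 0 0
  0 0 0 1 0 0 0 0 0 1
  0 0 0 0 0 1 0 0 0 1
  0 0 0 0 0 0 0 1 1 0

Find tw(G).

A width-2 tree decomposition is:
Bags: B1 = {3, 5, 7}  B2 = {5, 6, 7}  B3 = {6, 7, 9}  B4 = {7, 9, 10}  B5 = {7, 8, 10}  B6 = {4, 7, 8}  B7 = {2, 4, 7}  B8 = {1, 2, 7}
Tree: B1–B2, B2–B3, B3–B4, B4–B5, B5–B6, B6–B7, B7–B8
The largest bag has 3 vertices, giving width 2; this decomposition certifies tw(G) ≤ 2. For the lower bound, G contains the cycle 7–3–5–6–9–10–8–4–2–1–7, so G is not a forest; only forests have treewidth ≤ 1, hence tw(G) ≥ 2. Hence tw(G) = 2 exactly.

2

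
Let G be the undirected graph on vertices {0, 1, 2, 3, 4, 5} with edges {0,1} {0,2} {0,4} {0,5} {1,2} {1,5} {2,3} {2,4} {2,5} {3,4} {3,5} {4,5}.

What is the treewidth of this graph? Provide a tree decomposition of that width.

Treewidth 3.
Bags: B1 = {0, 2, 4, 5}  B2 = {0, 1, 2, 5}  B3 = {2, 3, 4, 5}
Tree: B1–B2, B1–B3

Every bag has size at most 4, so the width is 4 − 1 = 3 and tw(G) ≤ 3. For the lower bound, the 4 vertices {0, 1, 2, 5} are pairwise adjacent, and any tree decomposition puts a clique entirely inside one bag — forcing width ≥ 3. Hence tw(G) = 3 exactly.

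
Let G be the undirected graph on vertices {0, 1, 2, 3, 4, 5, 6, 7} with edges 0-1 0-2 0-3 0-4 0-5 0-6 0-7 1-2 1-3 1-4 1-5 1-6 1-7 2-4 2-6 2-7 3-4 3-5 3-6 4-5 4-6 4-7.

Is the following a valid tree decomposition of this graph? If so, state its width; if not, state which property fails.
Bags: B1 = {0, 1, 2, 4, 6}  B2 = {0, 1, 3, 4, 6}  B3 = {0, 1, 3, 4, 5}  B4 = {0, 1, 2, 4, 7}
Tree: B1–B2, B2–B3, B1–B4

Yes; width 4.

Every vertex of G appears in some bag (union = {0, 1, 2, 3, 4, 5, 6, 7}); every edge is covered by a bag; and for each vertex v the set of bags containing v is connected in the bag tree. The decomposition is therefore valid. The largest bag has 5 vertices, so the width is 4.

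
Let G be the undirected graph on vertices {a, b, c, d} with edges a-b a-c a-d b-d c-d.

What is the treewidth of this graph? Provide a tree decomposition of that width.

Each bag holds 3 vertices, so the decomposition has width 2, which upper-bounds the treewidth. Conversely, {a, c, d} is a clique of size 3, and the vertices of any clique must share a bag in every tree decomposition; so some bag has ≥ 3 vertices and tw(G) ≥ 2. The upper and lower bounds meet at 2, so that is the treewidth.

Treewidth 2.
One such decomposition:
Bags: B1 = {a, b, d}  B2 = {a, c, d}
Tree: B1–B2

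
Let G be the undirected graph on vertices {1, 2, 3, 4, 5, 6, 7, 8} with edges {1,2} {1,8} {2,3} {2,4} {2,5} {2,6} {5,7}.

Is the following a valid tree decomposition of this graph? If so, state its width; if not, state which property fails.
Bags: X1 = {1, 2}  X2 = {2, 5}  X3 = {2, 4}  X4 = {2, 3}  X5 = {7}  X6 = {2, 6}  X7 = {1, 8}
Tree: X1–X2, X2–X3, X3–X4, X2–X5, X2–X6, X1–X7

A tree decomposition must satisfy three properties: every vertex lies in some bag; for every edge, both endpoints lie together in some bag; and for every vertex, the bags containing it form a connected subtree. Here edge (5,7) lies in no bag, so the decomposition is invalid.

No — edge (5,7) lies in no bag.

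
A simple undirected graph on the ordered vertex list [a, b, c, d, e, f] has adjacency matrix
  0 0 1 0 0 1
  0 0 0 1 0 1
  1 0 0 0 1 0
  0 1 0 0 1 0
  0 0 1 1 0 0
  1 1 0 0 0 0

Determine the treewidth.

2

A width-2 tree decomposition is:
Bags: B1 = {c, d, e}  B2 = {b, c, d}  B3 = {b, c, f}  B4 = {a, c, f}
Tree: B1–B2, B2–B3, B3–B4
The largest bag has 3 vertices, giving width 2; this decomposition certifies tw(G) ≤ 2. The edges c–e–d–b–f–a–c form a cycle, so G is not a tree and its treewidth is at least 2. The upper and lower bounds meet at 2, so that is the treewidth.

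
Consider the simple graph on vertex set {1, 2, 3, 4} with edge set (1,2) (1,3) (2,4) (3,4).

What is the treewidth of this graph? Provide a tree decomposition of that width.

Each bag holds 3 vertices, so the decomposition has width 2, which upper-bounds the treewidth. Since 2–1–3–4–2 is a cycle in G, G is not acyclic. Forests are exactly the graphs of treewidth ≤ 1, so tw(G) ≥ 2. The upper and lower bounds meet at 2, so that is the treewidth.

Treewidth 2.
One optimal decomposition is:
Bags: B1 = {1, 2, 3}  B2 = {2, 3, 4}
Tree: B1–B2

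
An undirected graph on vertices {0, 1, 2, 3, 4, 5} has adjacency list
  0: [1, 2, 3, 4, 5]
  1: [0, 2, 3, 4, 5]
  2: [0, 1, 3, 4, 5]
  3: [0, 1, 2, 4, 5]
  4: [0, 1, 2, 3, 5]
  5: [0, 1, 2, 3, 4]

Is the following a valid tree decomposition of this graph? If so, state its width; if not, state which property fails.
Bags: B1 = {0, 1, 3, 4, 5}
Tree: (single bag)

No — vertex 2 appears in no bag.

A tree decomposition must satisfy three properties: every vertex lies in some bag; for every edge, both endpoints lie together in some bag; and for every vertex, the bags containing it form a connected subtree. Here vertex 2 appears in no bag, so the decomposition is invalid.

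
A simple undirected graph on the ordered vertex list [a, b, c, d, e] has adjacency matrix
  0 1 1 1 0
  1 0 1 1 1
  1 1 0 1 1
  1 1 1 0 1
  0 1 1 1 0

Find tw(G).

3

A width-3 tree decomposition is:
Bags: B1 = {a, b, c, d}  B2 = {b, c, d, e}
Tree: B1–B2
The largest bag has 4 vertices, giving width 3; this decomposition certifies tw(G) ≤ 3. Conversely, {b, c, d, e} is a clique of size 4, and the vertices of any clique must share a bag in every tree decomposition; so some bag has ≥ 4 vertices and tw(G) ≥ 3. Therefore the treewidth is 3.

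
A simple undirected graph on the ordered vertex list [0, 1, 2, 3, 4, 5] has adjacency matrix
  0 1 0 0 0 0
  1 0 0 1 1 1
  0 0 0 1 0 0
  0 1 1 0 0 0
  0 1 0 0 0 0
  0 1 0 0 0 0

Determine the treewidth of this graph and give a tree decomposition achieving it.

Treewidth 1.
One such decomposition:
Bags: B1 = {0, 1}  B2 = {1, 3}  B3 = {1, 5}  B4 = {2, 3}  B5 = {1, 4}
Tree: B1–B2, B2–B3, B2–B4, B1–B5

Every bag has size at most 2, so the width is 2 − 1 = 1 and tw(G) ≤ 1. Since G has at least one edge (e.g. 0–1), it is not an edgeless graph, so tw(G) ≥ 1. Combining the bounds, tw(G) = 1.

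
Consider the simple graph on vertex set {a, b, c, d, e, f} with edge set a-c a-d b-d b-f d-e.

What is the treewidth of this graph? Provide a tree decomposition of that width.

Treewidth 1.
One optimal decomposition is:
Bags: B1 = {b, d}  B2 = {b, f}  B3 = {a, d}  B4 = {d, e}  B5 = {a, c}
Tree: B1–B2, B1–B3, B1–B4, B3–B5

The largest bag has 2 vertices, giving width 1; this decomposition certifies tw(G) ≤ 1. G has an edge, so its treewidth is at least 1. Therefore the treewidth is 1.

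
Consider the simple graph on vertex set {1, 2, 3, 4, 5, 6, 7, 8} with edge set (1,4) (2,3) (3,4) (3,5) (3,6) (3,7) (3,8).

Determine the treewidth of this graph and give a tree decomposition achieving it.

Treewidth 1.
Bags: B1 = {1, 4}  B2 = {3, 4}  B3 = {2, 3}  B4 = {3, 5}  B5 = {3, 7}  B6 = {3, 6}  B7 = {3, 8}
Tree: B1–B2, B2–B3, B3–B4, B4–B5, B3–B6, B2–B7

Every bag has size at most 2, so the width is 2 − 1 = 1 and tw(G) ≤ 1. Any graph with an edge has treewidth ≥ 1, and G has the edge 1–4. Therefore the treewidth is 1.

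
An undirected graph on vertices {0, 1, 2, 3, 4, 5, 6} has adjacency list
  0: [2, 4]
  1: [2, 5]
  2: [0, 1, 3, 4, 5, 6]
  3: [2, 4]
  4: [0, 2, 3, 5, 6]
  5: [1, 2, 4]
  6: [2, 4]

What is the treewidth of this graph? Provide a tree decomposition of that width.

Treewidth 2.
One optimal decomposition is:
Bags: B1 = {2, 4, 6}  B2 = {2, 3, 4}  B3 = {2, 4, 5}  B4 = {0, 2, 4}  B5 = {1, 2, 5}
Tree: B1–B2, B2–B3, B3–B4, B3–B5

The largest bag has 3 vertices, giving width 2; this decomposition certifies tw(G) ≤ 2. On the other hand G contains the 3-clique {1, 2, 5}. A clique must lie in a single bag of any decomposition, so no decomposition can have width below 2. The upper and lower bounds meet at 2, so that is the treewidth.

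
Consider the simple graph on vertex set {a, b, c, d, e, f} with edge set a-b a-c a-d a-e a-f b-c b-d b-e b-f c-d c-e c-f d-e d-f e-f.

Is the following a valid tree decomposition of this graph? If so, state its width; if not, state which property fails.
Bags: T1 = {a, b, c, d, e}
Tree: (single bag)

A tree decomposition must satisfy three properties: every vertex lies in some bag; for every edge, both endpoints lie together in some bag; and for every vertex, the bags containing it form a connected subtree. Here vertex f appears in no bag, so the decomposition is invalid.

No — vertex f appears in no bag.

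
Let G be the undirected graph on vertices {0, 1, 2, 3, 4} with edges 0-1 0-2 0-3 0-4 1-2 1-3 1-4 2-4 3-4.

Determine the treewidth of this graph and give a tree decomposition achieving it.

Each bag holds 4 vertices, so the decomposition has width 3, which upper-bounds the treewidth. On the other hand G contains the 4-clique {0, 1, 2, 4}. A clique must lie in a single bag of any decomposition, so no decomposition can have width below 3. Therefore the treewidth is 3.

Treewidth 3.
One such decomposition:
Bags: B1 = {0, 1, 2, 4}  B2 = {0, 1, 3, 4}
Tree: B1–B2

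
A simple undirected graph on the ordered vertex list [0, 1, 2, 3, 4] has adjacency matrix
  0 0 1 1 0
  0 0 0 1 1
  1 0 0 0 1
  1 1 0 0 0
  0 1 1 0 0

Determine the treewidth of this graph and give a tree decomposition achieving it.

The largest bag has 3 vertices, giving width 2; this decomposition certifies tw(G) ≤ 2. For the lower bound, G contains the cycle 1–3–0–2–4–1, so G is not a forest; only forests have treewidth ≤ 1, hence tw(G) ≥ 2. The upper and lower bounds meet at 2, so that is the treewidth.

Treewidth 2.
Bags: B1 = {0, 1, 3}  B2 = {0, 1, 2}  B3 = {1, 2, 4}
Tree: B1–B2, B2–B3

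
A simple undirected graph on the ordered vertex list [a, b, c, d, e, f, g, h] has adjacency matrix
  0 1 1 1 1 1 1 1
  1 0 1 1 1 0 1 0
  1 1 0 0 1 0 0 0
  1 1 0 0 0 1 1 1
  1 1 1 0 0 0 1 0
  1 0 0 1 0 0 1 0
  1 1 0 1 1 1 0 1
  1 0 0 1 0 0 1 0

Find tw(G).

A width-3 tree decomposition is:
Bags: B1 = {a, b, e, g}  B2 = {a, b, c, e}  B3 = {a, b, d, g}  B4 = {a, d, f, g}  B5 = {a, d, g, h}
Tree: B1–B2, B1–B3, B3–B4, B4–B5
Every bag has size at most 4, so the width is 4 − 1 = 3 and tw(G) ≤ 3. Conversely, {a, d, g, h} is a clique of size 4, and the vertices of any clique must share a bag in every tree decomposition; so some bag has ≥ 4 vertices and tw(G) ≥ 3. Therefore the treewidth is 3.

3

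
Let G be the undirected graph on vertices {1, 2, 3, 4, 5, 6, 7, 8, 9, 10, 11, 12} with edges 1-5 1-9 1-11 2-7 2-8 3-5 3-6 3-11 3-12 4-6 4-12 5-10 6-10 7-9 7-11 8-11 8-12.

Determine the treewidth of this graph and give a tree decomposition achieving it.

Treewidth 3.
One such decomposition:
Bags: B1 = {1, 2, 7, 9}  B2 = {1, 2, 7, 11}  B3 = {1, 2, 8, 11}  B4 = {1, 5, 8, 11}  B5 = {3, 5, 8, 11}  B6 = {3, 5, 8, 12}  B7 = {3, 5, 10, 12}  B8 = {3, 6, 10, 12}  B9 = {4, 6, 10, 12}
Tree: B1–B2, B2–B3, B3–B4, B4–B5, B5–B6, B6–B7, B7–B8, B8–B9

The largest bag has 4 vertices, giving width 3; this decomposition certifies tw(G) ≤ 3. For the lower bound: the 4 vertex sets {2,7,9}, {1}, {11}, {3,5,8,12} are disjoint, each induces a connected subgraph, and every pair is joined by at least one edge of G. Contracting each set to a single vertex therefore yields K_{4} as a minor, and since treewidth is minor-monotone, tw(G) ≥ tw(K_{4}) = 3. Therefore the treewidth is 3.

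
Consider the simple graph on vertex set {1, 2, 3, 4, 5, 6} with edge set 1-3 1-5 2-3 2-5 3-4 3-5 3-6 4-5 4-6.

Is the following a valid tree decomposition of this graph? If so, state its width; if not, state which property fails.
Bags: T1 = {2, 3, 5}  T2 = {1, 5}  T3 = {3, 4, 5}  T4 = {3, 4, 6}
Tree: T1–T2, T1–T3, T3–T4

No — edge (3,1) lies in no bag.

A tree decomposition must satisfy three properties: every vertex lies in some bag; for every edge, both endpoints lie together in some bag; and for every vertex, the bags containing it form a connected subtree. Here edge (3,1) lies in no bag, so the decomposition is invalid.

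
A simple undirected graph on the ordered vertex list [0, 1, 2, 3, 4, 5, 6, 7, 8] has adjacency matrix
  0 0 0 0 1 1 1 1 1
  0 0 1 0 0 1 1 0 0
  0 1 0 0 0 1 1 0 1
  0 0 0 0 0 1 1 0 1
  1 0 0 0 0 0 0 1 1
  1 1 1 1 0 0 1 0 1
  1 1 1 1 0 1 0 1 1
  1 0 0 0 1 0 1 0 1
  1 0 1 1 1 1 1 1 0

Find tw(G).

A width-3 tree decomposition is:
Bags: B1 = {1, 2, 5, 6}  B2 = {2, 5, 6, 8}  B3 = {0, 5, 6, 8}  B4 = {3, 5, 6, 8}  B5 = {0, 6, 7, 8}  B6 = {0, 4, 7, 8}
Tree: B1–B2, B2–B3, B3–B4, B3–B5, B5–B6
The largest bag has 4 vertices, giving width 3; this decomposition certifies tw(G) ≤ 3. Conversely, {0, 4, 7, 8} is a clique of size 4, and the vertices of any clique must share a bag in every tree decomposition; so some bag has ≥ 4 vertices and tw(G) ≥ 3. The upper and lower bounds meet at 3, so that is the treewidth.

3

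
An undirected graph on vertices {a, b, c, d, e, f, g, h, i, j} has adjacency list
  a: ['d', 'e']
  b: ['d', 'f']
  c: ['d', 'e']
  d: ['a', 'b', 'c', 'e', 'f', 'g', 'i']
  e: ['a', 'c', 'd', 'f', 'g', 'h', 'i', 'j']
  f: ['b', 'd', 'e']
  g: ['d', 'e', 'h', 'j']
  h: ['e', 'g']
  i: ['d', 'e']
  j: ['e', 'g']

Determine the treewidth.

2

A width-2 tree decomposition is:
Bags: B1 = {d, e, g}  B2 = {a, d, e}  B3 = {e, g, h}  B4 = {c, d, e}  B5 = {e, g, j}  B6 = {d, e, f}  B7 = {d, e, i}  B8 = {b, d, f}
Tree: B1–B2, B1–B3, B1–B4, B1–B5, B2–B6, B4–B7, B6–B8
Each bag holds 3 vertices, so the decomposition has width 2, which upper-bounds the treewidth. For the lower bound, the 3 vertices {d, e, f} are pairwise adjacent, and any tree decomposition puts a clique entirely inside one bag — forcing width ≥ 2. Hence tw(G) = 2 exactly.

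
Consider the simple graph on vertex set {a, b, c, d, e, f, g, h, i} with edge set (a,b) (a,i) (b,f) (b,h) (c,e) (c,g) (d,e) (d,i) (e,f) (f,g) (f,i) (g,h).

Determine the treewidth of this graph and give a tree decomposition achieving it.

Each bag holds 4 vertices, so the decomposition has width 3, which upper-bounds the treewidth. For the lower bound: the 4 vertex sets {c,g,h}, {e}, {f}, {a,b,d,i} are disjoint, each induces a connected subgraph, and every pair is joined by at least one edge of G. Contracting each set to a single vertex therefore yields K_{4} as a minor, and since treewidth is minor-monotone, tw(G) ≥ tw(K_{4}) = 3. The upper and lower bounds meet at 3, so that is the treewidth.

Treewidth 3.
Bags: B1 = {c, e, g, h}  B2 = {e, f, g, h}  B3 = {b, e, f, h}  B4 = {b, d, e, f}  B5 = {b, d, f, i}  B6 = {a, b, d, i}
Tree: B1–B2, B2–B3, B3–B4, B4–B5, B5–B6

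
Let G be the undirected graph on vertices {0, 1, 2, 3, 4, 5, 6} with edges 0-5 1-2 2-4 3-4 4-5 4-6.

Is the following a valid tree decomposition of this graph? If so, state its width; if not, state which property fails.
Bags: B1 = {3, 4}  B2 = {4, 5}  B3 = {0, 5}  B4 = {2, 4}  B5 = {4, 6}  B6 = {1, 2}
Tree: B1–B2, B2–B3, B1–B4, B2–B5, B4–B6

Yes; width 1.

Every vertex of G appears in some bag (union = {0, 1, 2, 3, 4, 5, 6}); every edge is covered by a bag; and for each vertex v the set of bags containing v is connected in the bag tree. The decomposition is therefore valid. The largest bag has 2 vertices, so the width is 1.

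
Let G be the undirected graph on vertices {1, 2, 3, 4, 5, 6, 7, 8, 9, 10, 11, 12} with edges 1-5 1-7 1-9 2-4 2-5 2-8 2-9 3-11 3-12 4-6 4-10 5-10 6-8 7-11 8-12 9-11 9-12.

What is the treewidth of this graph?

3

A width-3 tree decomposition is:
Bags: B1 = {3, 7, 11, 12}  B2 = {7, 9, 11, 12}  B3 = {1, 7, 9, 12}  B4 = {1, 8, 9, 12}  B5 = {1, 2, 8, 9}  B6 = {1, 2, 5, 8}  B7 = {2, 5, 6, 8}  B8 = {2, 4, 5, 6}  B9 = {4, 5, 6, 10}
Tree: B1–B2, B2–B3, B3–B4, B4–B5, B5–B6, B6–B7, B7–B8, B8–B9
Each bag holds 4 vertices, so the decomposition has width 3, which upper-bounds the treewidth. For the lower bound: the 4 vertex sets {3,7,11}, {12}, {9}, {1,2,5,8} are disjoint, each induces a connected subgraph, and every pair is joined by at least one edge of G. Contracting each set to a single vertex therefore yields K_{4} as a minor, and since treewidth is minor-monotone, tw(G) ≥ tw(K_{4}) = 3. Therefore the treewidth is 3.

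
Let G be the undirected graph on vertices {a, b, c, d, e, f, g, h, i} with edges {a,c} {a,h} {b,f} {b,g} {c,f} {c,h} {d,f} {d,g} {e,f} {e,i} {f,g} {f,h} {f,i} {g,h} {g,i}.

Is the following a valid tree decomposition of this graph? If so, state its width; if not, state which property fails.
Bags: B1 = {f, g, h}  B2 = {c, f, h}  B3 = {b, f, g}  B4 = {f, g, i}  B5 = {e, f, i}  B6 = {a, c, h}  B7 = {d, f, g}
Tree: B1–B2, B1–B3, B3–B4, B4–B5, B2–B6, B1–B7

Yes; width 2.

Vertex coverage: the bags together contain {a, b, c, d, e, f, g, h, i}, the full vertex set. Edge coverage: each edge of G has both endpoints in at least one bag. Running intersection: for every vertex, the bags containing it form a connected subtree. All three properties hold, so this is a valid tree decomposition of width max|bag| − 1 = 2, and hence tw(G) ≤ 2.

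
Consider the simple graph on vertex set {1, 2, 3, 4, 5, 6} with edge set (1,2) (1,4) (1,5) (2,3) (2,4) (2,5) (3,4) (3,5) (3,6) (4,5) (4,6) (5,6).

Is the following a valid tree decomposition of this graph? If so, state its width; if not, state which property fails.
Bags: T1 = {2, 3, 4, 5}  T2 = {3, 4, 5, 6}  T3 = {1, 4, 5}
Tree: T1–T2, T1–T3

A tree decomposition must satisfy three properties: every vertex lies in some bag; for every edge, both endpoints lie together in some bag; and for every vertex, the bags containing it form a connected subtree. Here edge (2,1) lies in no bag, so the decomposition is invalid.

No — edge (2,1) lies in no bag.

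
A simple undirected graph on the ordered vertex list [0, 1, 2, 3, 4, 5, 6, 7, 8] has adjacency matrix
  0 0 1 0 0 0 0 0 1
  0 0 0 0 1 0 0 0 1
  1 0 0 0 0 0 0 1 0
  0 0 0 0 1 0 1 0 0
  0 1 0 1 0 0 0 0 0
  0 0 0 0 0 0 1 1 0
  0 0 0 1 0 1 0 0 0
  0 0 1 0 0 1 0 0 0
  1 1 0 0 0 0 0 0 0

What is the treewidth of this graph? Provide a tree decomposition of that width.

The largest bag has 3 vertices, giving width 2; this decomposition certifies tw(G) ≤ 2. The edges 2–0–8–1–4–3–6–5–7–2 form a cycle, so G is not a tree and its treewidth is at least 2. Combining the bounds, tw(G) = 2.

Treewidth 2.
Bags: B1 = {0, 2, 8}  B2 = {1, 2, 8}  B3 = {1, 2, 4}  B4 = {2, 3, 4}  B5 = {2, 3, 6}  B6 = {2, 5, 6}  B7 = {2, 5, 7}
Tree: B1–B2, B2–B3, B3–B4, B4–B5, B5–B6, B6–B7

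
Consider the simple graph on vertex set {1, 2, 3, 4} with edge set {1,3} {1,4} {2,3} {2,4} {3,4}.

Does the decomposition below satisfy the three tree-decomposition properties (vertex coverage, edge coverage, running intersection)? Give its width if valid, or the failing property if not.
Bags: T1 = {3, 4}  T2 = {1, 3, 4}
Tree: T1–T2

A tree decomposition must satisfy three properties: every vertex lies in some bag; for every edge, both endpoints lie together in some bag; and for every vertex, the bags containing it form a connected subtree. Here vertex 2 appears in no bag, so the decomposition is invalid.

No — vertex 2 appears in no bag.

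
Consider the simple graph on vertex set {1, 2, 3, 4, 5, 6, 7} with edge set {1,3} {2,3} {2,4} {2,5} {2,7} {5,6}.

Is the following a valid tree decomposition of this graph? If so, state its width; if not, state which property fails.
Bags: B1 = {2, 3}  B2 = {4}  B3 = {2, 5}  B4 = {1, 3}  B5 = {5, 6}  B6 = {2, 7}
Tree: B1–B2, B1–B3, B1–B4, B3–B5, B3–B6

No — edge (2,4) lies in no bag.

A tree decomposition must satisfy three properties: every vertex lies in some bag; for every edge, both endpoints lie together in some bag; and for every vertex, the bags containing it form a connected subtree. Here edge (2,4) lies in no bag, so the decomposition is invalid.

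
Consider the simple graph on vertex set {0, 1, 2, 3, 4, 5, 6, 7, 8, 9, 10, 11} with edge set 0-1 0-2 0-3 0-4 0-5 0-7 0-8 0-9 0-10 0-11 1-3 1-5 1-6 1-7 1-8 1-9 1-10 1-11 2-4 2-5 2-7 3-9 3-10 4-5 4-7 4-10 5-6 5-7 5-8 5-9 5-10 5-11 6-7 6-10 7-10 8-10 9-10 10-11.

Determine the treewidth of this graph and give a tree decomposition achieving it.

Treewidth 4.
Bags: B1 = {0, 1, 5, 7, 10}  B2 = {0, 1, 5, 8, 10}  B3 = {0, 1, 5, 10, 11}  B4 = {0, 4, 5, 7, 10}  B5 = {0, 1, 5, 9, 10}  B6 = {0, 2, 4, 5, 7}  B7 = {1, 5, 6, 7, 10}  B8 = {0, 1, 3, 9, 10}
Tree: B1–B2, B1–B3, B1–B4, B3–B5, B4–B6, B1–B7, B5–B8

The largest bag has 5 vertices, giving width 4; this decomposition certifies tw(G) ≤ 4. On the other hand G contains the 5-clique {0, 1, 3, 9, 10}. A clique must lie in a single bag of any decomposition, so no decomposition can have width below 4. Hence tw(G) = 4 exactly.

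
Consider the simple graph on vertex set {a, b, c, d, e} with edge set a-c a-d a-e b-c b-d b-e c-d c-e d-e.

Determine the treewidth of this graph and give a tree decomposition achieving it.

Treewidth 3.
One such decomposition:
Bags: B1 = {a, c, d, e}  B2 = {b, c, d, e}
Tree: B1–B2

Every bag has size at most 4, so the width is 4 − 1 = 3 and tw(G) ≤ 3. On the other hand G contains the 4-clique {a, c, d, e}. A clique must lie in a single bag of any decomposition, so no decomposition can have width below 3. Hence tw(G) = 3 exactly.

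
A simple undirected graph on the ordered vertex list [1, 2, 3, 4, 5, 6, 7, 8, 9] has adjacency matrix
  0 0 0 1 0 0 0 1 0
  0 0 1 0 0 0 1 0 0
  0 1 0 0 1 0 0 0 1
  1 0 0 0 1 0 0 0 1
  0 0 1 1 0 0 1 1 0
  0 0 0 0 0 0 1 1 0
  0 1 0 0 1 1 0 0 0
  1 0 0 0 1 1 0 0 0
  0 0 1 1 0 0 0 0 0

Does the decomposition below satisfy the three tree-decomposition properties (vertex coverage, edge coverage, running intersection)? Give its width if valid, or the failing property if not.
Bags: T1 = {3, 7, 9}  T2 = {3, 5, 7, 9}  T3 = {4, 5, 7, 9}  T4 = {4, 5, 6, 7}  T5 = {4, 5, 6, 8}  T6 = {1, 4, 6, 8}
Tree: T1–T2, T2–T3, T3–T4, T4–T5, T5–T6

A tree decomposition must satisfy three properties: every vertex lies in some bag; for every edge, both endpoints lie together in some bag; and for every vertex, the bags containing it form a connected subtree. Here vertex 2 appears in no bag, so the decomposition is invalid.

No — vertex 2 appears in no bag.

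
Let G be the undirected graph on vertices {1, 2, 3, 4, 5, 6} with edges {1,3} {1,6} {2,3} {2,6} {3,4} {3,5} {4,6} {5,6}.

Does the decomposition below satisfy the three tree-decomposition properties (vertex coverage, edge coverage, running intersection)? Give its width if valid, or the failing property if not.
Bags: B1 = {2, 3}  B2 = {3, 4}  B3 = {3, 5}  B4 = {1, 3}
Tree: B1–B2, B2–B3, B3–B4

A tree decomposition must satisfy three properties: every vertex lies in some bag; for every edge, both endpoints lie together in some bag; and for every vertex, the bags containing it form a connected subtree. Here vertex 6 appears in no bag, so the decomposition is invalid.

No — vertex 6 appears in no bag.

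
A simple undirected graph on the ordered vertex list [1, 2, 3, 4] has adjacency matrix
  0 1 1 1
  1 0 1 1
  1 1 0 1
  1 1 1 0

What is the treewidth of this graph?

3

A width-3 tree decomposition is:
Bags: B1 = {1, 2, 3, 4}
Tree: (single bag)
A single bag containing all 4 vertices is trivially a valid decomposition of width 3. Conversely, {1, 2, 3, 4} is a clique of size 4, and the vertices of any clique must share a bag in every tree decomposition; so some bag has ≥ 4 vertices and tw(G) ≥ 3. Hence tw(G) = 3 exactly.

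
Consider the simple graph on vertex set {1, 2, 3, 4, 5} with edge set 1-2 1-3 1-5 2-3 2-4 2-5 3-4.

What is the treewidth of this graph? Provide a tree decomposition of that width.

Every bag has size at most 3, so the width is 3 − 1 = 2 and tw(G) ≤ 2. On the other hand G contains the 3-clique {1, 2, 3}. A clique must lie in a single bag of any decomposition, so no decomposition can have width below 2. The upper and lower bounds meet at 2, so that is the treewidth.

Treewidth 2.
Bags: B1 = {1, 2, 5}  B2 = {1, 2, 3}  B3 = {2, 3, 4}
Tree: B1–B2, B2–B3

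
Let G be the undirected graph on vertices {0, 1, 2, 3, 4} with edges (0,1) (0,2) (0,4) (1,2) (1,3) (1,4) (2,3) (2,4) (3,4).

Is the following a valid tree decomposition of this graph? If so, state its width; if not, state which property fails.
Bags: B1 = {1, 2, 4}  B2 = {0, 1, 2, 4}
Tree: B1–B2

No — vertex 3 appears in no bag.

A tree decomposition must satisfy three properties: every vertex lies in some bag; for every edge, both endpoints lie together in some bag; and for every vertex, the bags containing it form a connected subtree. Here vertex 3 appears in no bag, so the decomposition is invalid.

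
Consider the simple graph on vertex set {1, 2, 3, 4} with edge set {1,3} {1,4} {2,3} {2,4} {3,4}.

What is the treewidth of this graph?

A width-2 tree decomposition is:
Bags: B1 = {1, 3, 4}  B2 = {2, 3, 4}
Tree: B1–B2
Each bag holds 3 vertices, so the decomposition has width 2, which upper-bounds the treewidth. On the other hand G contains the 3-clique {1, 3, 4}. A clique must lie in a single bag of any decomposition, so no decomposition can have width below 2. Hence tw(G) = 2 exactly.

2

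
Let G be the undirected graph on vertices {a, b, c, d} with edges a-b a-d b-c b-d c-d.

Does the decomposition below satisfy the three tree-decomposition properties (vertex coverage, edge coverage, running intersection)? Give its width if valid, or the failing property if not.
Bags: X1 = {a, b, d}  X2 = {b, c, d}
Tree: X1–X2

Yes; width 2.

Vertex coverage: the bags together contain {a, b, c, d}, the full vertex set. Edge coverage: each edge of G has both endpoints in at least one bag. Running intersection: for every vertex, the bags containing it form a connected subtree. All three properties hold, so this is a valid tree decomposition of width max|bag| − 1 = 2, and hence tw(G) ≤ 2.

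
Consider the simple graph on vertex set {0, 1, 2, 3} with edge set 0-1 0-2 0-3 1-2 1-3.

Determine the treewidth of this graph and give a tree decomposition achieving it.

Treewidth 2.
One such decomposition:
Bags: B1 = {0, 1, 3}  B2 = {0, 1, 2}
Tree: B1–B2

Each bag holds 3 vertices, so the decomposition has width 2, which upper-bounds the treewidth. For the lower bound, the 3 vertices {0, 1, 2} are pairwise adjacent, and any tree decomposition puts a clique entirely inside one bag — forcing width ≥ 2. The upper and lower bounds meet at 2, so that is the treewidth.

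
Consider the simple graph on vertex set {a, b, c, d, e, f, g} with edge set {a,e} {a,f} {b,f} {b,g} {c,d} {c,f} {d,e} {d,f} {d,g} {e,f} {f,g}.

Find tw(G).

2

A width-2 tree decomposition is:
Bags: B1 = {b, f, g}  B2 = {d, f, g}  B3 = {d, e, f}  B4 = {c, d, f}  B5 = {a, e, f}
Tree: B1–B2, B2–B3, B2–B4, B3–B5
The largest bag has 3 vertices, giving width 2; this decomposition certifies tw(G) ≤ 2. On the other hand G contains the 3-clique {d, f, g}. A clique must lie in a single bag of any decomposition, so no decomposition can have width below 2. The upper and lower bounds meet at 2, so that is the treewidth.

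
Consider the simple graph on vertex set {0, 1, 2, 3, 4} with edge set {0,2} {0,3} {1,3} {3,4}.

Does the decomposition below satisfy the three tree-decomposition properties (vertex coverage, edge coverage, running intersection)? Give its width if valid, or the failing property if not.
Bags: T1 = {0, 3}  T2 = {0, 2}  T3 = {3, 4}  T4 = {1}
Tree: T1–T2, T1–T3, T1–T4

No — edge (3,1) lies in no bag.

A tree decomposition must satisfy three properties: every vertex lies in some bag; for every edge, both endpoints lie together in some bag; and for every vertex, the bags containing it form a connected subtree. Here edge (3,1) lies in no bag, so the decomposition is invalid.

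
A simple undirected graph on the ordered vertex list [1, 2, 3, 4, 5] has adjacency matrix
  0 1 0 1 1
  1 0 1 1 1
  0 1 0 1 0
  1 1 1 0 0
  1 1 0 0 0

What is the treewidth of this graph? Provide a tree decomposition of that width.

Every bag has size at most 3, so the width is 3 − 1 = 2 and tw(G) ≤ 2. Conversely, {1, 2, 4} is a clique of size 3, and the vertices of any clique must share a bag in every tree decomposition; so some bag has ≥ 3 vertices and tw(G) ≥ 2. Therefore the treewidth is 2.

Treewidth 2.
One optimal decomposition is:
Bags: B1 = {1, 2, 4}  B2 = {1, 2, 5}  B3 = {2, 3, 4}
Tree: B1–B2, B1–B3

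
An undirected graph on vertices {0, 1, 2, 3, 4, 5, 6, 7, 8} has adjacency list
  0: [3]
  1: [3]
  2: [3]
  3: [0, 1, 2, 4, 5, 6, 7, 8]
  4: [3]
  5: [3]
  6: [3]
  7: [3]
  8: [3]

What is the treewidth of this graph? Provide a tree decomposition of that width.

The largest bag has 2 vertices, giving width 1; this decomposition certifies tw(G) ≤ 1. Any graph with an edge has treewidth ≥ 1, and G has the edge 3–2. Therefore the treewidth is 1.

Treewidth 1.
One such decomposition:
Bags: B1 = {2, 3}  B2 = {0, 3}  B3 = {3, 6}  B4 = {3, 8}  B5 = {3, 7}  B6 = {1, 3}  B7 = {3, 5}  B8 = {3, 4}
Tree: B1–B2, B1–B3, B3–B4, B4–B5, B1–B6, B2–B7, B1–B8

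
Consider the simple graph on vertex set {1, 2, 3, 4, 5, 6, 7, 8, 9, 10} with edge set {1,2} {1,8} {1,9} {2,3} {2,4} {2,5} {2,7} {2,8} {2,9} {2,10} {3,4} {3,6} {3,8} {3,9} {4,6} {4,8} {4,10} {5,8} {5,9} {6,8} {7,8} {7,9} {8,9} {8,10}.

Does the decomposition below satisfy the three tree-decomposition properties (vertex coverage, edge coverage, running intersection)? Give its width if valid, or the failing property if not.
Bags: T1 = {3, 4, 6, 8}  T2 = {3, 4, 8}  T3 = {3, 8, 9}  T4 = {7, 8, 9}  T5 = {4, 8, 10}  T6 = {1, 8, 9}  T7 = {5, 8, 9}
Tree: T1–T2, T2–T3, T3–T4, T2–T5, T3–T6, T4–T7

A tree decomposition must satisfy three properties: every vertex lies in some bag; for every edge, both endpoints lie together in some bag; and for every vertex, the bags containing it form a connected subtree. Here vertex 2 appears in no bag, so the decomposition is invalid.

No — vertex 2 appears in no bag.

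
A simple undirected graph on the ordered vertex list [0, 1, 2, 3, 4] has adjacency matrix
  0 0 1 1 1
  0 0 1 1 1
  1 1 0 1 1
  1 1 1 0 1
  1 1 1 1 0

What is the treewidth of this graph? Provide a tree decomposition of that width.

Each bag holds 4 vertices, so the decomposition has width 3, which upper-bounds the treewidth. Conversely, {0, 2, 3, 4} is a clique of size 4, and the vertices of any clique must share a bag in every tree decomposition; so some bag has ≥ 4 vertices and tw(G) ≥ 3. Combining the bounds, tw(G) = 3.

Treewidth 3.
One optimal decomposition is:
Bags: B1 = {0, 2, 3, 4}  B2 = {1, 2, 3, 4}
Tree: B1–B2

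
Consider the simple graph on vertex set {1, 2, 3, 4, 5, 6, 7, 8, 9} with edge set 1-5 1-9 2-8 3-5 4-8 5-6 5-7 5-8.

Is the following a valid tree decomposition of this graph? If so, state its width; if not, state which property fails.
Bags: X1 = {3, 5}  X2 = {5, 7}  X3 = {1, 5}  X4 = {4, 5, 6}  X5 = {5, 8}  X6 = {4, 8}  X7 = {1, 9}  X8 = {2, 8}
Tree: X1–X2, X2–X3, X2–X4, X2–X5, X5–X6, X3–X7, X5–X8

No — bags containing vertex 4 are not connected in the tree.

A tree decomposition must satisfy three properties: every vertex lies in some bag; for every edge, both endpoints lie together in some bag; and for every vertex, the bags containing it form a connected subtree. Here bags containing vertex 4 are not connected in the tree, so the decomposition is invalid.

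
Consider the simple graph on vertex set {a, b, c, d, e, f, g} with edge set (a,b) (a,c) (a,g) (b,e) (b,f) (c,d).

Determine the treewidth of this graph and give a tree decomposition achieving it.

The largest bag has 2 vertices, giving width 1; this decomposition certifies tw(G) ≤ 1. G has an edge, so its treewidth is at least 1. Therefore the treewidth is 1.

Treewidth 1.
Bags: B1 = {a, c}  B2 = {a, b}  B3 = {b, e}  B4 = {a, g}  B5 = {c, d}  B6 = {b, f}
Tree: B1–B2, B2–B3, B1–B4, B1–B5, B2–B6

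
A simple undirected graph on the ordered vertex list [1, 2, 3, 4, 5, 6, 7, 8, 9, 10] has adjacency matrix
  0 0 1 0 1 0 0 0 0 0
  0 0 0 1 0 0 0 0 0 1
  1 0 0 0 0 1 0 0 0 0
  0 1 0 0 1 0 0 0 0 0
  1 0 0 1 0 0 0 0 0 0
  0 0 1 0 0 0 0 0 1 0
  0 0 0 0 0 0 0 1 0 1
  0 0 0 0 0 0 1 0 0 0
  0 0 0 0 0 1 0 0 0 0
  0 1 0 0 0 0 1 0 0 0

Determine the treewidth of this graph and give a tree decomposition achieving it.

Treewidth 1.
One optimal decomposition is:
Bags: B1 = {6, 9}  B2 = {3, 6}  B3 = {1, 3}  B4 = {1, 5}  B5 = {4, 5}  B6 = {2, 4}  B7 = {2, 10}  B8 = {7, 10}  B9 = {7, 8}
Tree: B1–B2, B2–B3, B3–B4, B4–B5, B5–B6, B6–B7, B7–B8, B8–B9

The largest bag has 2 vertices, giving width 1; this decomposition certifies tw(G) ≤ 1. Any graph with an edge has treewidth ≥ 1, and G has the edge 9–6. Hence tw(G) = 1 exactly.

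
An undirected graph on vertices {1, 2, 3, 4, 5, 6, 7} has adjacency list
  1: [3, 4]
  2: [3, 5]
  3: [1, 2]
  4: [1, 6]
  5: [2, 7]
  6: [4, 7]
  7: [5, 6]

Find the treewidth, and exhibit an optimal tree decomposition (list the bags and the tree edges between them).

Treewidth 2.
One optimal decomposition is:
Bags: B1 = {1, 4, 6}  B2 = {1, 6, 7}  B3 = {1, 5, 7}  B4 = {1, 2, 5}  B5 = {1, 2, 3}
Tree: B1–B2, B2–B3, B3–B4, B4–B5

Every bag has size at most 3, so the width is 3 − 1 = 2 and tw(G) ≤ 2. The edges 1–4–6–7–5–2–3–1 form a cycle, so G is not a tree and its treewidth is at least 2. The upper and lower bounds meet at 2, so that is the treewidth.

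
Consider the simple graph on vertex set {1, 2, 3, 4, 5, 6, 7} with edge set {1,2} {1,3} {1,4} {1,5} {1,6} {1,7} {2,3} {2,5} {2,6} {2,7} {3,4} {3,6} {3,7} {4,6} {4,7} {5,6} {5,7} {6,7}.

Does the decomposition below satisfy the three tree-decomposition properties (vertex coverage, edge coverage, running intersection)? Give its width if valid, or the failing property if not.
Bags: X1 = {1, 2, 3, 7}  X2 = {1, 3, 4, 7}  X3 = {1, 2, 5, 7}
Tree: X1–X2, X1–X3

No — vertex 6 appears in no bag.

A tree decomposition must satisfy three properties: every vertex lies in some bag; for every edge, both endpoints lie together in some bag; and for every vertex, the bags containing it form a connected subtree. Here vertex 6 appears in no bag, so the decomposition is invalid.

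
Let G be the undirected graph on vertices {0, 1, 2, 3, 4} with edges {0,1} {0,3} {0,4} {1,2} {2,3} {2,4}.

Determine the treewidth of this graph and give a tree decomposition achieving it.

The largest bag has 3 vertices, giving width 2; this decomposition certifies tw(G) ≤ 2. The edges 1–2–4–0–1 form a cycle, so G is not a tree and its treewidth is at least 2. Therefore the treewidth is 2.

Treewidth 2.
One such decomposition:
Bags: B1 = {0, 1, 2}  B2 = {0, 2, 4}  B3 = {0, 2, 3}
Tree: B1–B2, B2–B3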